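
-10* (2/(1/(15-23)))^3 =40960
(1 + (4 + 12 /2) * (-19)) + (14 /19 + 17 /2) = -6831 /38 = -179.76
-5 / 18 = -0.28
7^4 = 2401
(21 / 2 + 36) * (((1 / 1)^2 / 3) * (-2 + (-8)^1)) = -155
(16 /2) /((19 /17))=136 /19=7.16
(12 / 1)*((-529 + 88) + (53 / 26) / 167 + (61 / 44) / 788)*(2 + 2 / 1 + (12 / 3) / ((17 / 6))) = -2290406903757 / 79977469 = -28638.15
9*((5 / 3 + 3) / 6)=7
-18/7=-2.57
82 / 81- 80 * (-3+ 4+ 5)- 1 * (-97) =-30941 / 81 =-381.99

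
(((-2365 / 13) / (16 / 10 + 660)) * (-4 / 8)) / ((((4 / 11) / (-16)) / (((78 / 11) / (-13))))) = 35475 / 10751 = 3.30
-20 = -20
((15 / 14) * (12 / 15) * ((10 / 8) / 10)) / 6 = 1 / 56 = 0.02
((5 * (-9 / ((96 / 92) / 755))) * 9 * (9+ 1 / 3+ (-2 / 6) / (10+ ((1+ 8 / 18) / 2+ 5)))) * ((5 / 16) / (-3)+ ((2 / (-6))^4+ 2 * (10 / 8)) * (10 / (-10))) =1163856391975 / 163008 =7139872.84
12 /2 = 6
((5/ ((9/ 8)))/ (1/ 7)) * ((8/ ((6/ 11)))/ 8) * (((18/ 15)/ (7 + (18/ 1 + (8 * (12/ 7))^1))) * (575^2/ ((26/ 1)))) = 712827500/ 31707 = 22481.71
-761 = -761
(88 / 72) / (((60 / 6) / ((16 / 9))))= 88 / 405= 0.22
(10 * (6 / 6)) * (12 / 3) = 40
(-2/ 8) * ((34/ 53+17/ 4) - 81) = 16135/ 848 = 19.03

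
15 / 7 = 2.14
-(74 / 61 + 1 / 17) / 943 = -1319 / 977891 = -0.00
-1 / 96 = -0.01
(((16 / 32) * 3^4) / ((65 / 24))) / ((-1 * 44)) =-243 / 715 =-0.34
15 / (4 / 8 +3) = 30 / 7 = 4.29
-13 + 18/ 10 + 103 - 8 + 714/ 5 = 1133/ 5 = 226.60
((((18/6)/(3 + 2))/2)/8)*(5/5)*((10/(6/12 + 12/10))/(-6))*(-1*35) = 175/136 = 1.29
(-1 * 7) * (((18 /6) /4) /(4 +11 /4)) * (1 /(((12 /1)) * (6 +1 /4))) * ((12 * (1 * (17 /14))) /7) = -34 /1575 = -0.02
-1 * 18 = -18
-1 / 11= -0.09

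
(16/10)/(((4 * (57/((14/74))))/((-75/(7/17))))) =-170/703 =-0.24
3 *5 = 15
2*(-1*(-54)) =108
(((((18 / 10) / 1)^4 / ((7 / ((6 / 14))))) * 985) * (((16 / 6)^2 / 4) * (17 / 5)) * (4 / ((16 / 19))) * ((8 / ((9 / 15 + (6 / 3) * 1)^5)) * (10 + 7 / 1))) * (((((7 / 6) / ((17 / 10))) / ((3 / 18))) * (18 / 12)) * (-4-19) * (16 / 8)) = -5911147.60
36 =36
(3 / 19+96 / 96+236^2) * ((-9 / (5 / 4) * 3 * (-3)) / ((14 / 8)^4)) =12539308032 / 32585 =384818.41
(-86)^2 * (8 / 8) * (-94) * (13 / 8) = -1129739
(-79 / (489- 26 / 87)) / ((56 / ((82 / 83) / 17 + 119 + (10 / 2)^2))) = -99789087 / 239965948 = -0.42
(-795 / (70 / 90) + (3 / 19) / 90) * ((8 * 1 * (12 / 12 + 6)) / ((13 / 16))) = -261013952 / 3705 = -70449.11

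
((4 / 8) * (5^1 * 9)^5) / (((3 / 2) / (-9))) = -553584375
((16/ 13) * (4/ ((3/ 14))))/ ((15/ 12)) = 3584/ 195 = 18.38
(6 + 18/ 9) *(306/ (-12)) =-204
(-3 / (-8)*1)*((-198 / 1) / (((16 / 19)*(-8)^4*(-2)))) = 5643 / 524288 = 0.01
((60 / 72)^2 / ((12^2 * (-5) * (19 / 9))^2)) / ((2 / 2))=0.00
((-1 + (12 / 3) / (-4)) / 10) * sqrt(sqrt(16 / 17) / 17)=-2 * 17^(1 / 4) / 85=-0.05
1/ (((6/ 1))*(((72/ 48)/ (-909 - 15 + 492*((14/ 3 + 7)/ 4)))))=511/ 9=56.78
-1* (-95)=95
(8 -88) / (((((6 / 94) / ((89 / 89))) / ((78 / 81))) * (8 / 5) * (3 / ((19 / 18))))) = -580450 / 2187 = -265.41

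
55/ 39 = 1.41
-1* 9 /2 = -9 /2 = -4.50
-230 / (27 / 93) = -7130 / 9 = -792.22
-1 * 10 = -10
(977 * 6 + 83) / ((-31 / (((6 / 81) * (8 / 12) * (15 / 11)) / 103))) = -118900 / 948321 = -0.13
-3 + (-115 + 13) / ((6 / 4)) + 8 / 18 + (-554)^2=2761609 / 9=306845.44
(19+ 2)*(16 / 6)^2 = 448 / 3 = 149.33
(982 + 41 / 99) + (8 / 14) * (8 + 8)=687149 / 693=991.56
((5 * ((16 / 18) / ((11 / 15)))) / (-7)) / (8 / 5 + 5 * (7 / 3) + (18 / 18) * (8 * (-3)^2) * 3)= -1000 / 264803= -0.00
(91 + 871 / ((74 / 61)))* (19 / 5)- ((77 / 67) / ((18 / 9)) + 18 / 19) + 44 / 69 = 9988013816 / 3249969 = 3073.26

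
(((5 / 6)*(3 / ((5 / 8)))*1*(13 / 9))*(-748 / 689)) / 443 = -0.01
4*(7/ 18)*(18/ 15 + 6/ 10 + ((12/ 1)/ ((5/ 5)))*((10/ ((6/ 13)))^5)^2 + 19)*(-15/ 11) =-376956813649638033448/ 649539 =-580345158103882.96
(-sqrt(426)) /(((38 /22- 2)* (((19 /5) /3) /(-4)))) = -220* sqrt(426) /19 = -238.99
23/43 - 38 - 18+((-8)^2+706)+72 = 33821/43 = 786.53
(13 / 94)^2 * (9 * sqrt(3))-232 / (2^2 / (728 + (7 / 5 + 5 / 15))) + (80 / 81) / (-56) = -119990102 / 2835 + 1521 * sqrt(3) / 8836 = -42324.25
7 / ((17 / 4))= 28 / 17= 1.65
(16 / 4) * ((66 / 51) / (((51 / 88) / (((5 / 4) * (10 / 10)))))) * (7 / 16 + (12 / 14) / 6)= 39325 / 6069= 6.48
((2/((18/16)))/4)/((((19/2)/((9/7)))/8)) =64/133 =0.48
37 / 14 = 2.64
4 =4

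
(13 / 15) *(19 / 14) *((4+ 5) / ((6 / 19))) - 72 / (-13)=71089 / 1820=39.06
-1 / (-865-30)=1 / 895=0.00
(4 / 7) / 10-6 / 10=-19 / 35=-0.54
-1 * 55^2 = -3025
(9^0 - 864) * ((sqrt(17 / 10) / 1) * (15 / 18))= -863 * sqrt(170) / 12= -937.68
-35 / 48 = -0.73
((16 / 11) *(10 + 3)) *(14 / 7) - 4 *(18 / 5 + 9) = -692 / 55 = -12.58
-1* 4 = -4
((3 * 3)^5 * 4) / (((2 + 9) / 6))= 1417176 / 11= 128834.18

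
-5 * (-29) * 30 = 4350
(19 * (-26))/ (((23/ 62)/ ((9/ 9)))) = -30628/ 23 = -1331.65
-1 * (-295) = 295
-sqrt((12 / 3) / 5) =-2*sqrt(5) / 5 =-0.89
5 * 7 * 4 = 140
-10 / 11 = -0.91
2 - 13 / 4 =-5 / 4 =-1.25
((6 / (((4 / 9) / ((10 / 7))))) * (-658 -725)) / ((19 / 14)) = -373410 / 19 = -19653.16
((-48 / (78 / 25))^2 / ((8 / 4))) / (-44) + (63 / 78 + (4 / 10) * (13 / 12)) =-40394 / 27885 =-1.45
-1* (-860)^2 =-739600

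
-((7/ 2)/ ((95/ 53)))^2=-137641/ 36100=-3.81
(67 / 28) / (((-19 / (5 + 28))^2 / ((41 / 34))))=8.70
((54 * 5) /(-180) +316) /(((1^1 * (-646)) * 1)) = -37 /76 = -0.49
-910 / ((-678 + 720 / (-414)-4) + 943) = -3.51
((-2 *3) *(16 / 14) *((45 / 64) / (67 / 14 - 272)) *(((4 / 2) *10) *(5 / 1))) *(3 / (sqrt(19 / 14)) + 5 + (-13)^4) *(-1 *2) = -128547000 / 1247 - 13500 *sqrt(266) / 23693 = -103094.30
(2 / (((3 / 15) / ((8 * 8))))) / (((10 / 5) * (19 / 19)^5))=320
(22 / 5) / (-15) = -22 / 75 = -0.29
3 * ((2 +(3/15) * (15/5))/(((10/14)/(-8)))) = -2184/25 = -87.36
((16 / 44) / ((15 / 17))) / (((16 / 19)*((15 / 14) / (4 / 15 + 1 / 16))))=178619 / 1188000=0.15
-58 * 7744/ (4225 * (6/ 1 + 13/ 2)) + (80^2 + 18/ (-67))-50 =6341.23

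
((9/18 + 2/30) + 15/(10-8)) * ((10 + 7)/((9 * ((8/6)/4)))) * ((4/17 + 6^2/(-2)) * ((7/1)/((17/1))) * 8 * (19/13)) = -38880688/9945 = -3909.57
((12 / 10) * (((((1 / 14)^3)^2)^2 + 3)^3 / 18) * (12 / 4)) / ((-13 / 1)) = -4920090016649110367615297484243246678970369 / 11844661151192093813871114937307448045731840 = -0.42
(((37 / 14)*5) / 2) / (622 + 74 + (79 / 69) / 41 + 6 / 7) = 104673 / 11040332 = 0.01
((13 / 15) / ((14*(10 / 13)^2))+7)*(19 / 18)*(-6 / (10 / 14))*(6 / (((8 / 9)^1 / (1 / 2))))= -8504229 / 40000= -212.61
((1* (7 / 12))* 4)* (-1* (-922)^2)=-5950588 / 3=-1983529.33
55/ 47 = 1.17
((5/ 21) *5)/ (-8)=-25/ 168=-0.15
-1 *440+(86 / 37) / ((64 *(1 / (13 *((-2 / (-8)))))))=-2083281 / 4736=-439.88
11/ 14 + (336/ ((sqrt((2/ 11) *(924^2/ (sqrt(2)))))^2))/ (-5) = 11/ 14 - sqrt(2)/ 2310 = 0.79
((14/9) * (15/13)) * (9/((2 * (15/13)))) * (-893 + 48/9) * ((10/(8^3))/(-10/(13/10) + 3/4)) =1211665/69312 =17.48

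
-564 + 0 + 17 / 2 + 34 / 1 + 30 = -983 / 2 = -491.50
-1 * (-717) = 717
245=245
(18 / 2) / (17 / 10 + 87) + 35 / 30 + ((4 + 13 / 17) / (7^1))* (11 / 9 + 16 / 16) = 1761091 / 633318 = 2.78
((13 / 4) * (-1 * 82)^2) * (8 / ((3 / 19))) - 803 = 3319247 / 3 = 1106415.67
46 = 46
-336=-336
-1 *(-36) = 36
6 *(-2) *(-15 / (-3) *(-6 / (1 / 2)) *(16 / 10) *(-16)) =-18432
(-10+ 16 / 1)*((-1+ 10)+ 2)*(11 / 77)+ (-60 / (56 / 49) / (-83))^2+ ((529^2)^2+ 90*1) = 15105562592078803 / 192892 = 78310985380.83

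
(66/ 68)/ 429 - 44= -44.00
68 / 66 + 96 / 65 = 5378 / 2145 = 2.51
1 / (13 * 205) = 1 / 2665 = 0.00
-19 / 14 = -1.36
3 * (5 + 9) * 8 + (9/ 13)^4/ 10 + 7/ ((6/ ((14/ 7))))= 338.36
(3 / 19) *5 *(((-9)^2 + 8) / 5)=267 / 19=14.05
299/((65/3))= 69/5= 13.80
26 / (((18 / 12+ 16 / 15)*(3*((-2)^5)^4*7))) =0.00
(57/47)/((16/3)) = 171/752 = 0.23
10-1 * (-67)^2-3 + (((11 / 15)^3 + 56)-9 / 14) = -209140241 / 47250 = -4426.25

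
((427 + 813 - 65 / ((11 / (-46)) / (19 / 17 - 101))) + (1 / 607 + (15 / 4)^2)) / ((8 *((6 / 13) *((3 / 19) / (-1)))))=11616522919261 / 261524736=44418.45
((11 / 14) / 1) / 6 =11 / 84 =0.13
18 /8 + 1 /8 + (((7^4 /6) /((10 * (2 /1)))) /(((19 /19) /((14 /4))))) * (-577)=-9697069 /240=-40404.45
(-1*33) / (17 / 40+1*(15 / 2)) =-1320 / 317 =-4.16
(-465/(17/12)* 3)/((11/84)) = -1406160/187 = -7519.57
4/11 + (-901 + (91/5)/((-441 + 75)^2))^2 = 4005960668090633531/4934657732400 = 811801.12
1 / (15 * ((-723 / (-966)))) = 322 / 3615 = 0.09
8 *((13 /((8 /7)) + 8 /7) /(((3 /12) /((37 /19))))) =103748 /133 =780.06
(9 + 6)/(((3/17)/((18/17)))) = 90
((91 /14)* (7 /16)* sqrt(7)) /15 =91* sqrt(7) /480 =0.50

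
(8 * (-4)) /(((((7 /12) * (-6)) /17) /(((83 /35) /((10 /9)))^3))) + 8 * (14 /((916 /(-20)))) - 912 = 5125766325112 /8591078125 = 596.64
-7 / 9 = -0.78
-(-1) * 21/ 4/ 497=3/ 284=0.01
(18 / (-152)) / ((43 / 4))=-9 / 817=-0.01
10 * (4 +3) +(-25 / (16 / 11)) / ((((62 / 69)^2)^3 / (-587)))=19238.81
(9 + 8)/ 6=17/ 6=2.83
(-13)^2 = 169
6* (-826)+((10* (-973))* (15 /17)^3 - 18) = -57276012 /4913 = -11658.05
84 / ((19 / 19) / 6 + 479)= 504 / 2875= 0.18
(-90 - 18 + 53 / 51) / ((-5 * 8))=1091 / 408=2.67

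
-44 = -44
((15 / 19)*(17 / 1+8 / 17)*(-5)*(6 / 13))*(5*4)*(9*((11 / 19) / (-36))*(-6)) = -44104500 / 79781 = -552.82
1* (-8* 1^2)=-8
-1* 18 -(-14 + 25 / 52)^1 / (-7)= -7255 / 364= -19.93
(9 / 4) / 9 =0.25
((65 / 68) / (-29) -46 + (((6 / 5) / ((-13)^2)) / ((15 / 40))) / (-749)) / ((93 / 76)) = -1091611726003 / 29018061345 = -37.62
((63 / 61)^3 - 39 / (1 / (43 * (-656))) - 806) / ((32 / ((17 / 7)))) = 4241871028961 / 50843744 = 83429.56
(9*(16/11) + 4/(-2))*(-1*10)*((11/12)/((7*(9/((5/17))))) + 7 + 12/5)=-36863459/35343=-1043.02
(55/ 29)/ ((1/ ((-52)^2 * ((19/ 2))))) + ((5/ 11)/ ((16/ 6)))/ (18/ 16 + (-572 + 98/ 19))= 445458559365/ 9143497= 48718.62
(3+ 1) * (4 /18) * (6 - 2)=32 /9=3.56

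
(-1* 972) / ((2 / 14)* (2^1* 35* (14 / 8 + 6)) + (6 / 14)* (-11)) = -13608 / 1019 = -13.35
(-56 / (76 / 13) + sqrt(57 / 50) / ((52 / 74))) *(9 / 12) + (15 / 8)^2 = -4461 / 1216 + 111 *sqrt(114) / 1040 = -2.53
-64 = -64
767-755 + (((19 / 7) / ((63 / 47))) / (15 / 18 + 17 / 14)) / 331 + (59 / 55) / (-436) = 86013229133 / 7167454140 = 12.00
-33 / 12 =-11 / 4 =-2.75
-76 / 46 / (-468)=19 / 5382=0.00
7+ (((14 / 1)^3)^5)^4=585709328057096652672532224032955891605231761913348157820228102782983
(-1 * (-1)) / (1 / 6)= 6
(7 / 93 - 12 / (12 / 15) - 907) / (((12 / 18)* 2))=-85739 / 124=-691.44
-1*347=-347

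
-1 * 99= -99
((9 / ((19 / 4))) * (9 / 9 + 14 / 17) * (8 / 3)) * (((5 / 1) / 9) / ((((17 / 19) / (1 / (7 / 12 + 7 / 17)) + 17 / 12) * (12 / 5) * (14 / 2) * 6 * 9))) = 0.00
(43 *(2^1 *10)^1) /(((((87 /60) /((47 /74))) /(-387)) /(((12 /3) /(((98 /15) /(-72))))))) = 337878864000 /52577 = 6426362.55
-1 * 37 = -37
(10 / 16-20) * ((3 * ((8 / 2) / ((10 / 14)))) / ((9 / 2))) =-217 / 3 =-72.33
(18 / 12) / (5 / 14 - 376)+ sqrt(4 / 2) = -7 / 1753+ sqrt(2) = 1.41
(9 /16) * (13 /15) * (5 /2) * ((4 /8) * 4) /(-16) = -39 /256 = -0.15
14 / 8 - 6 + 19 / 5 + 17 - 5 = 231 / 20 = 11.55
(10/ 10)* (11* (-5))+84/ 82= -2213/ 41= -53.98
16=16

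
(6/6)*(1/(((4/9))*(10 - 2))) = 9/32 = 0.28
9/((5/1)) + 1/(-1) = 4/5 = 0.80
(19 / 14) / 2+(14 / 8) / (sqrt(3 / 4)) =19 / 28+7 * sqrt(3) / 6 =2.70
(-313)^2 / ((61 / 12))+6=19278.59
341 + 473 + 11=825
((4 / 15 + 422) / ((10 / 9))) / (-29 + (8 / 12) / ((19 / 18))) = -180519 / 13475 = -13.40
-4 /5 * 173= -692 /5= -138.40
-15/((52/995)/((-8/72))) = 4975/156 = 31.89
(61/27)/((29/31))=1891/783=2.42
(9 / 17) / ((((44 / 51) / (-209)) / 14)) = -3591 / 2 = -1795.50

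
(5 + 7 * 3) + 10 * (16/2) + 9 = 115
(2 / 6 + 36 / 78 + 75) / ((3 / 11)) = 277.91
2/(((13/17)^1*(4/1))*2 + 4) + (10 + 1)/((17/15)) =14479/1462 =9.90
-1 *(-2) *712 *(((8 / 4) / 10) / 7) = 40.69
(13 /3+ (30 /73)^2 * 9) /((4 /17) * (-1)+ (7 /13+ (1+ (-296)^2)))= 20680517 /309563059488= 0.00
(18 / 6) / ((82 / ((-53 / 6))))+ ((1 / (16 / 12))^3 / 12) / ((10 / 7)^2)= -321119 / 1049600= -0.31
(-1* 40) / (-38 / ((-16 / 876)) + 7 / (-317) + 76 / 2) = -5072 / 268623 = -0.02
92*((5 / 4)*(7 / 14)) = 57.50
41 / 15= 2.73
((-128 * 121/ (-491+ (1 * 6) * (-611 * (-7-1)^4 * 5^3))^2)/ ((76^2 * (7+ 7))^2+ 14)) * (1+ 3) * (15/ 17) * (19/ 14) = -0.00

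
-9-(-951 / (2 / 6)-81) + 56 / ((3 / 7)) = 9167 / 3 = 3055.67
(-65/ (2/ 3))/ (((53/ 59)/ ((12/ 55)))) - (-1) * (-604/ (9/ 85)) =-30055474/ 5247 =-5728.13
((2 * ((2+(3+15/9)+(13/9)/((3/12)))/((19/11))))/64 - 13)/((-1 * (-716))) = -4369/244872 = -0.02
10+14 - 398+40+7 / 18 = -6005 / 18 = -333.61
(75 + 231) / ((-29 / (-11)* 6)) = 19.34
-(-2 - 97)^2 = -9801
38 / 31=1.23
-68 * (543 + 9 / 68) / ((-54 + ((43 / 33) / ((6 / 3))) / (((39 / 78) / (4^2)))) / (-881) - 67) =1073753109 / 1946797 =551.55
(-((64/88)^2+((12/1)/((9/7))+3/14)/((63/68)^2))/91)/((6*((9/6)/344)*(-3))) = 40425121472/24779407653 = 1.63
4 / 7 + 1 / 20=87 / 140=0.62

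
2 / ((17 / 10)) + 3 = 71 / 17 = 4.18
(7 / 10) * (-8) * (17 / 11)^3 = -137564 / 6655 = -20.67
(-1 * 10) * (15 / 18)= -25 / 3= -8.33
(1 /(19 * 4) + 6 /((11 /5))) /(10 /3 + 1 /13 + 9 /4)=89349 /184547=0.48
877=877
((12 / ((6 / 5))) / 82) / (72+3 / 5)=25 / 14883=0.00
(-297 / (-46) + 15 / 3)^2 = 131.25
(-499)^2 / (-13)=-249001 / 13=-19153.92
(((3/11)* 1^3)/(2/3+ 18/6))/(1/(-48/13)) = -432/1573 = -0.27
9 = 9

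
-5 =-5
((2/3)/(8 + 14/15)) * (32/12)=40/201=0.20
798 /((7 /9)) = 1026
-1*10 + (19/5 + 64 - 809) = -3756/5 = -751.20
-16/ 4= -4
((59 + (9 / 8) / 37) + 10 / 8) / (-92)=-17843 / 27232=-0.66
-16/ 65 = -0.25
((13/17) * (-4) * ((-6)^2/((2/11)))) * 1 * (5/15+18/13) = -17688/17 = -1040.47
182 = 182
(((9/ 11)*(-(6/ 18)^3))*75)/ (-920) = 5/ 2024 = 0.00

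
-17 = -17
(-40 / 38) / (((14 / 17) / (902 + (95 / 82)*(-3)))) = -1148.49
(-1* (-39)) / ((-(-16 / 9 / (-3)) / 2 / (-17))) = 17901 / 8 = 2237.62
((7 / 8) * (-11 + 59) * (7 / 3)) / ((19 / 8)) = 784 / 19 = 41.26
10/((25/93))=186/5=37.20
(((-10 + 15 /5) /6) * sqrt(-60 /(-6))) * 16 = -56 * sqrt(10) /3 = -59.03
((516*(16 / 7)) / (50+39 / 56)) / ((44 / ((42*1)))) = 693504 / 31229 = 22.21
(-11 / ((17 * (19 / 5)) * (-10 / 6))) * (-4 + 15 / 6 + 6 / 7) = -0.07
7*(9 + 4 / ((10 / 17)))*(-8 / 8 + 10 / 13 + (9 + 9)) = 127743 / 65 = 1965.28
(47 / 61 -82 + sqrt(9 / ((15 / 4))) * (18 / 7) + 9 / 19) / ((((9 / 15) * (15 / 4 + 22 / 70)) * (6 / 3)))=-32758600 / 1978413 + 120 * sqrt(15) / 569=-15.74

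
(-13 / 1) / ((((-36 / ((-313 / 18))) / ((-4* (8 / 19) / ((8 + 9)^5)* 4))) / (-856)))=-55729024 / 2185159923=-0.03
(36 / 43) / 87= 0.01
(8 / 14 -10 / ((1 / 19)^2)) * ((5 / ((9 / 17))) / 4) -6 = -358187 / 42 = -8528.26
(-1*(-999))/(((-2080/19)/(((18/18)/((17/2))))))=-18981/17680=-1.07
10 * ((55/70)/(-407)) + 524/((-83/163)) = -22122123/21497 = -1029.08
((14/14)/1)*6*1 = 6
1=1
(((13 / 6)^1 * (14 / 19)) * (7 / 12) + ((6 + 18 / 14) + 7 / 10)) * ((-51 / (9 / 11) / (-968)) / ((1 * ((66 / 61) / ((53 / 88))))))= 11732689553 / 36707489280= 0.32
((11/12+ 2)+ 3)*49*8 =6958/3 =2319.33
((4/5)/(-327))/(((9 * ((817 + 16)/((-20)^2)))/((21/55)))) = -64/1284129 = -0.00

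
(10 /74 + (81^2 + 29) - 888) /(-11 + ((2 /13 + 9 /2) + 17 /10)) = -13713635 /11174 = -1227.28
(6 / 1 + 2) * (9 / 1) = 72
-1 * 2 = -2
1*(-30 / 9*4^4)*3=-2560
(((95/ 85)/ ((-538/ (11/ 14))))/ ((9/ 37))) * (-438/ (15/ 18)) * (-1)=-564509/ 160055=-3.53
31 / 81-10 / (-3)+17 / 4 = 2581 / 324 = 7.97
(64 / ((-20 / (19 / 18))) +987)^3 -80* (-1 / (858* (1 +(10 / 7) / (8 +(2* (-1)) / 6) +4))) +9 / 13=951666969.15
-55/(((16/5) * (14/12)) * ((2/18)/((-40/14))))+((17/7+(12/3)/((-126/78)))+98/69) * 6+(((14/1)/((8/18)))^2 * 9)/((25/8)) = 182841243/56350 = 3244.74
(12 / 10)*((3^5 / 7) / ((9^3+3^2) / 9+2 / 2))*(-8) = -11664 / 2905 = -4.02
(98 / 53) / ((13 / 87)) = 8526 / 689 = 12.37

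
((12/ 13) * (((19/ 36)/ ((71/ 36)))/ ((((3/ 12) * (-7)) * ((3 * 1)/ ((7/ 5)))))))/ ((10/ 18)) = -2736/ 23075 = -0.12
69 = 69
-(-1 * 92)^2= -8464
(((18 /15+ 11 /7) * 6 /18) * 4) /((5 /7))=388 /75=5.17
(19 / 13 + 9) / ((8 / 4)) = 68 / 13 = 5.23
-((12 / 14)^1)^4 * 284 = -368064 / 2401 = -153.30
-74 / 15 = -4.93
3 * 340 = 1020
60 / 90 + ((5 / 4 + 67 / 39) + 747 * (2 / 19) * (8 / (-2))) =-307161 / 988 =-310.89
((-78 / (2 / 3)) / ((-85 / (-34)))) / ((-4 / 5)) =117 / 2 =58.50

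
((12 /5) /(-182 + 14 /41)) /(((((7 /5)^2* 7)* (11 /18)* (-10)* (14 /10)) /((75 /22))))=415125 /1081900204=0.00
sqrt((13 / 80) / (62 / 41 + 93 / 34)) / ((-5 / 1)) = -sqrt(536501810) / 592100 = -0.04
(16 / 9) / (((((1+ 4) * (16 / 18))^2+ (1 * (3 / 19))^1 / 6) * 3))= 1824 / 60881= 0.03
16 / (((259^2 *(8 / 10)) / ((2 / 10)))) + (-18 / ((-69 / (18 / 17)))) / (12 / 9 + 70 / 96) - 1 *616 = -177686818836 / 288515381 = -615.87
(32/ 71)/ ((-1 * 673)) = -32/ 47783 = -0.00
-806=-806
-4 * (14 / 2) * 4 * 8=-896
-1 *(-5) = 5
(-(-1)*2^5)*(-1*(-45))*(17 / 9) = 2720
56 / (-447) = -56 / 447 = -0.13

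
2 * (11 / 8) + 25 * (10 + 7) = 1711 / 4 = 427.75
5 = 5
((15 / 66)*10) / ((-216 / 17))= -425 / 2376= -0.18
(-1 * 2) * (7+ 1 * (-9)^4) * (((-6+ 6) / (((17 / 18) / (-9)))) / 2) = 0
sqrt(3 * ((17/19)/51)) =sqrt(19)/19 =0.23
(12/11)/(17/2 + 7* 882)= 24/136015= 0.00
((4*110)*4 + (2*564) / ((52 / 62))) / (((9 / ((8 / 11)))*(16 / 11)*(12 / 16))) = 80728 / 351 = 229.99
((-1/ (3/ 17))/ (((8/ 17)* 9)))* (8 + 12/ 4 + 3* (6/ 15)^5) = -9962119/ 675000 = -14.76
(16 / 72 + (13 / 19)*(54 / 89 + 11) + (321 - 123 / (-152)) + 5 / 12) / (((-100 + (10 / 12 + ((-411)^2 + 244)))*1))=40225589 / 20584103340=0.00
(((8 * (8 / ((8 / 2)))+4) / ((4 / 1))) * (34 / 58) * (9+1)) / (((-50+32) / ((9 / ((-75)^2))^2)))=-17 / 4078125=-0.00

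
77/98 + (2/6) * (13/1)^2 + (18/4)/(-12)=9533/168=56.74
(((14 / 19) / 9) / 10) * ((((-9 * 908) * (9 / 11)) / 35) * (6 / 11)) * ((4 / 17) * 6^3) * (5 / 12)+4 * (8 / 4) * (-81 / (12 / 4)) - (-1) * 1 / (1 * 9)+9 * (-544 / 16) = -949636991 / 1758735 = -539.95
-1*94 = -94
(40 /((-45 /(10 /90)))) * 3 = -8 /27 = -0.30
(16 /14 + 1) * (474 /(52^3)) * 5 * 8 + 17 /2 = 540661 /61516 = 8.79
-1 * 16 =-16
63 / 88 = 0.72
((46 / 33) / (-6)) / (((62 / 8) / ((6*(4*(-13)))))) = 9568 / 1023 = 9.35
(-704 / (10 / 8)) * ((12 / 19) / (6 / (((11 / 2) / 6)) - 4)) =-92928 / 665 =-139.74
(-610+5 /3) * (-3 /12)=1825 /12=152.08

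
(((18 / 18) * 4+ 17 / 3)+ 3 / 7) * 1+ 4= 296 / 21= 14.10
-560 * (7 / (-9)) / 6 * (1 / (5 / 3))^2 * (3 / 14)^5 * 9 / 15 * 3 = 0.02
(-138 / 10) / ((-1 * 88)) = 69 / 440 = 0.16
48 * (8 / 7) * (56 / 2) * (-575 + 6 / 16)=-882624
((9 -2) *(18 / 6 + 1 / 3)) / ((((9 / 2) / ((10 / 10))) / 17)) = 2380 / 27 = 88.15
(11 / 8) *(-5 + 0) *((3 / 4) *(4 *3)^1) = -495 / 8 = -61.88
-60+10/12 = -59.17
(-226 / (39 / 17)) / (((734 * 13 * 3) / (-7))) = 13447 / 558207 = 0.02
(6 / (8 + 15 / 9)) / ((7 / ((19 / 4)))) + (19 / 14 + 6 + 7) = 3000 / 203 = 14.78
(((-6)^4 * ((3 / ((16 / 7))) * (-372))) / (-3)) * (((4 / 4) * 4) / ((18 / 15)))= 703080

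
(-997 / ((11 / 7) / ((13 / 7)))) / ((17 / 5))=-64805 / 187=-346.55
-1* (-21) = 21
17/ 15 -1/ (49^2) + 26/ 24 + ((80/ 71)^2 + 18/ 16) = 4.61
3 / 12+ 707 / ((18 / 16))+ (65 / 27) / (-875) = 11882273 / 18900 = 628.69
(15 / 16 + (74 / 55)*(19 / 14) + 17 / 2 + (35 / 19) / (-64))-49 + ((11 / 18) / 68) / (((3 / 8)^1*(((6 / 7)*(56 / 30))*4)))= -8114410363 / 214885440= -37.76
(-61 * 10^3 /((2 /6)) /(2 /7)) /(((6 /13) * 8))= -693875 /4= -173468.75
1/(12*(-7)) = -0.01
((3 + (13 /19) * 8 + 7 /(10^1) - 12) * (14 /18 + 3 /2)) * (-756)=462357 /95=4866.92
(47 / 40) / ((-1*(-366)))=47 / 14640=0.00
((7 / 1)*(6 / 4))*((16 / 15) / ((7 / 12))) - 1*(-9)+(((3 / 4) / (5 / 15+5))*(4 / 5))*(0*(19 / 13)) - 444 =-2079 / 5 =-415.80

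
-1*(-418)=418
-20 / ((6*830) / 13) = -13 / 249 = -0.05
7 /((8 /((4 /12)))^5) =7 /7962624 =0.00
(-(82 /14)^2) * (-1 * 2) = 3362 /49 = 68.61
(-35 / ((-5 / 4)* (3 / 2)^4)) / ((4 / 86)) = 9632 / 81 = 118.91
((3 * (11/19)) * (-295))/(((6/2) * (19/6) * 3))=-6490/361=-17.98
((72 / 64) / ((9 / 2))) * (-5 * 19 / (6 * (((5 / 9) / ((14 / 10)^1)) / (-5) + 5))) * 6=-1197 / 248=-4.83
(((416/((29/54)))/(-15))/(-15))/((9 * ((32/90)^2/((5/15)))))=117/116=1.01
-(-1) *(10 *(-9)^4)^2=4304672100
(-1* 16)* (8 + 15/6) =-168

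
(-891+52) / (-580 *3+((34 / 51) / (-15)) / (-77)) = 2907135 / 6029098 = 0.48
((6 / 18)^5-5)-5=-2429 / 243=-10.00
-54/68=-27/34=-0.79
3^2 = 9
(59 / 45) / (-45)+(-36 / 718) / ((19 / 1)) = -438889 / 13812525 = -0.03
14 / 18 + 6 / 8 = 55 / 36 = 1.53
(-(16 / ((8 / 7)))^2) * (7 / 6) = -686 / 3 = -228.67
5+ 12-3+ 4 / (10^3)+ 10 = 6001 / 250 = 24.00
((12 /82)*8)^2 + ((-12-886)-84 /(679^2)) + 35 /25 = -495579855649 /553578515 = -895.23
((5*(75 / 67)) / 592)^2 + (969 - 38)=1464679966801 / 1573232896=931.00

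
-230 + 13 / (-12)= -2773 / 12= -231.08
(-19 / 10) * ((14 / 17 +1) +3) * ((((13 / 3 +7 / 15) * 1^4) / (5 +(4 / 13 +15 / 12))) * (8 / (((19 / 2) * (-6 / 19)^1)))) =2592512 / 144925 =17.89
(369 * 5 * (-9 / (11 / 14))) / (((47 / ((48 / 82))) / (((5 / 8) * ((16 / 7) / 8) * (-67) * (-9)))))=-14652900 / 517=-28342.17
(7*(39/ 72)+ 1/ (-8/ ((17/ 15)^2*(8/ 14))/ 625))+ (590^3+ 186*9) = 103511832707/ 504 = 205380620.45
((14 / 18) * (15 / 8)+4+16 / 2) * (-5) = -1615 / 24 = -67.29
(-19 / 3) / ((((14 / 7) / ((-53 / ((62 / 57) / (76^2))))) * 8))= 6907013 / 62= 111403.44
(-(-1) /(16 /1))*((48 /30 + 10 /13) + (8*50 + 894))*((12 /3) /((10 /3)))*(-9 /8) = -284391 /2600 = -109.38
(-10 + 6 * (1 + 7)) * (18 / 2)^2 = 3078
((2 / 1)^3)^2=64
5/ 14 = 0.36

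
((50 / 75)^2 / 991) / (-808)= -1 / 1801638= -0.00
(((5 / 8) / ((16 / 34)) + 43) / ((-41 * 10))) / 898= -2837 / 23563520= -0.00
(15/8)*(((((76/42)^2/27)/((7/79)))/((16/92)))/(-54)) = -3279685/12002256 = -0.27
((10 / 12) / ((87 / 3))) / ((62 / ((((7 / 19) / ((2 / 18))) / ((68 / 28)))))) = 735 / 1161508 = 0.00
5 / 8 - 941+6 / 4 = -938.88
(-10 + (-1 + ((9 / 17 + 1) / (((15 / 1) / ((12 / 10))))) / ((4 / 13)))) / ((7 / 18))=-81108 / 2975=-27.26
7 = 7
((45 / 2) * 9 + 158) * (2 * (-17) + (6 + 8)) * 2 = -14420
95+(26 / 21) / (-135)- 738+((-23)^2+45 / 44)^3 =35957765396577131 / 241496640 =148895510.08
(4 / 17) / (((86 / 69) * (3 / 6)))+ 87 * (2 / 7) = 129126 / 5117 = 25.23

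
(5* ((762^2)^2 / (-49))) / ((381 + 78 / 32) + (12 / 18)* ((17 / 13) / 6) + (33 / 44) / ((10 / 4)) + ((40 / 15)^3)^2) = -1278058571413228800 / 27620042807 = -46272867.15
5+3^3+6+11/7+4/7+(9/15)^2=7088/175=40.50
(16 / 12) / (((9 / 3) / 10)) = 40 / 9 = 4.44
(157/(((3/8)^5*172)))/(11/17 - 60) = -21864448/10543041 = -2.07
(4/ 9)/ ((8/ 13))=13/ 18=0.72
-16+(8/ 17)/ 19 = -5160/ 323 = -15.98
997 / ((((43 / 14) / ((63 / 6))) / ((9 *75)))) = 98927325 / 43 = 2300635.47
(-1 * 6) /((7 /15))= -12.86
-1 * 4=-4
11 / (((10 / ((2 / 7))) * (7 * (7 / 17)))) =187 / 1715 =0.11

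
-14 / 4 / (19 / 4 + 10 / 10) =-14 / 23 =-0.61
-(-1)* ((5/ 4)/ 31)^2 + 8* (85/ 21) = 10456205/ 322896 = 32.38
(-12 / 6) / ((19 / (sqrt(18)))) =-6 * sqrt(2) / 19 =-0.45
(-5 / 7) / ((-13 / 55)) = 275 / 91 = 3.02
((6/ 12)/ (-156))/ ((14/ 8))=-1/ 546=-0.00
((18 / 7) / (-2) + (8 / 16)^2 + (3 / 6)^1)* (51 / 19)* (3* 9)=-20655 / 532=-38.83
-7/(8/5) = -35/8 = -4.38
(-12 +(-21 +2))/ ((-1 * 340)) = 31/ 340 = 0.09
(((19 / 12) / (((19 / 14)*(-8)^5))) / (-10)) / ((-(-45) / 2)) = 7 / 44236800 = 0.00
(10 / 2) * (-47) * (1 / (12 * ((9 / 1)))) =-2.18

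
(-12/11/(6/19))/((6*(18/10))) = -95/297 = -0.32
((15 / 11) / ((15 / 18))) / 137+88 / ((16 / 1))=5.51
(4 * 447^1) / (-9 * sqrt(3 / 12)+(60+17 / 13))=31.47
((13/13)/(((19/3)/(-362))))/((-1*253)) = 1086/4807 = 0.23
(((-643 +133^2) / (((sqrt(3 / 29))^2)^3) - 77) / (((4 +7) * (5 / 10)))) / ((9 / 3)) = 92385070 / 99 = 933182.53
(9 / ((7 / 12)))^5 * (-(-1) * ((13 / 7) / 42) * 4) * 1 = 127341766656 / 823543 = 154626.74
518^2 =268324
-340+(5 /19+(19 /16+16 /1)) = -98055 /304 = -322.55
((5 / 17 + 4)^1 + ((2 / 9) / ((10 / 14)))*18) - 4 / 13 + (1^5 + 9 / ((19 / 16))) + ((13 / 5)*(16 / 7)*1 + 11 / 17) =24.76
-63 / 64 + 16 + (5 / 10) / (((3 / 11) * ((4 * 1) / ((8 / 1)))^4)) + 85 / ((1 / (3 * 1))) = 57475 / 192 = 299.35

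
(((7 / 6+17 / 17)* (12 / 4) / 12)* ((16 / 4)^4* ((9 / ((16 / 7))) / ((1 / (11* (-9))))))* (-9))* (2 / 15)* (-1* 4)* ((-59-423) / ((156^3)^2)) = 18557 / 2138647680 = 0.00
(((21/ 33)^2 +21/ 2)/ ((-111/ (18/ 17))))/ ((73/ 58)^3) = -1544701704/ 29607694853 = -0.05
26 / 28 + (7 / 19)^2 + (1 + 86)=445077 / 5054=88.06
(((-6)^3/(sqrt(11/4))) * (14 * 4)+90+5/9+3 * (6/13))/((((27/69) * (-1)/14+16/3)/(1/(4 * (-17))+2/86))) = 1731877/11688690 -5842368 * sqrt(11)/1648405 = -11.61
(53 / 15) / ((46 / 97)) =7.45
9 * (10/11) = 90/11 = 8.18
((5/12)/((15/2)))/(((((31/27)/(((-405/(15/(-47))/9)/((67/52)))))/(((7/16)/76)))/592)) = 1424241/78926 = 18.05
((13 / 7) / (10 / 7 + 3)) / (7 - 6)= 13 / 31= 0.42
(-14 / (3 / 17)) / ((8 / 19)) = -2261 / 12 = -188.42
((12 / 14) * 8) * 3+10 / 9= 1366 / 63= 21.68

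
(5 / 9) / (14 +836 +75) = 1 / 1665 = 0.00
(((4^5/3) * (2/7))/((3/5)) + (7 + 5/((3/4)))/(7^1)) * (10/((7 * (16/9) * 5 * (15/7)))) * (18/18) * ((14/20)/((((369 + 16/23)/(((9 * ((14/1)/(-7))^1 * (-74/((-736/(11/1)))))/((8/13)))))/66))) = -493475697/9894400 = -49.87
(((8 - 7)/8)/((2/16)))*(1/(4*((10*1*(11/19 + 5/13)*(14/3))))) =741/133280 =0.01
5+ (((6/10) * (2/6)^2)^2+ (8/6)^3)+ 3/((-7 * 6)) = 69017/9450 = 7.30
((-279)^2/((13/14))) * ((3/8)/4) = 1634661/208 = 7858.95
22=22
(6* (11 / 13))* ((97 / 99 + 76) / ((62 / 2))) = 15242 / 1209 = 12.61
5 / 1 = 5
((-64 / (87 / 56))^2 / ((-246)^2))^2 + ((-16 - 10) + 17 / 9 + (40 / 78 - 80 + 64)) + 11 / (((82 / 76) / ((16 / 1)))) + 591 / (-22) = 362504934391055914807 / 3750278234269081086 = 96.66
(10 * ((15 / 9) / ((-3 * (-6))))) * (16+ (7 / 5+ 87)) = 290 / 3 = 96.67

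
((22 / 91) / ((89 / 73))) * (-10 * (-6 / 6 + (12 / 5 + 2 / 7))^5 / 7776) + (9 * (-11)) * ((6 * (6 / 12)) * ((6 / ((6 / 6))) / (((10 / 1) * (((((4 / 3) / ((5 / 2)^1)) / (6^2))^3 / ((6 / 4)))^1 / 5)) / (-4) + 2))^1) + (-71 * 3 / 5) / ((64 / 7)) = -895.66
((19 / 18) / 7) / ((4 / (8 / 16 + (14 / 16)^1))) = 209 / 4032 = 0.05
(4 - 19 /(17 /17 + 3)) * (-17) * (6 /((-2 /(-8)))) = 306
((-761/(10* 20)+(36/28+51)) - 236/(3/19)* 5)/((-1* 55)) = 31184381/231000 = 135.00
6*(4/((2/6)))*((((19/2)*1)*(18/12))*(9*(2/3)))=6156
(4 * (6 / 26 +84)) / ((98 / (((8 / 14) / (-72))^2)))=365 / 1685502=0.00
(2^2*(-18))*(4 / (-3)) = 96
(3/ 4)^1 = 3/ 4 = 0.75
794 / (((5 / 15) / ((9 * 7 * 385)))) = 57775410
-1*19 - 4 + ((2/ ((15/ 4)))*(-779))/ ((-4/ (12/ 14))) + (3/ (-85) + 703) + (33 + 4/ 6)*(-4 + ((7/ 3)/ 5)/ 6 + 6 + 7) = 34527277/ 32130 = 1074.61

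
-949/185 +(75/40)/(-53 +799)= -5660857/1104080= -5.13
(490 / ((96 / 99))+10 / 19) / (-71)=-153775 / 21584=-7.12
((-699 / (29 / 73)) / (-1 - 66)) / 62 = 51027 / 120466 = 0.42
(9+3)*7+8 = 92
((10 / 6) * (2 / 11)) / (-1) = -10 / 33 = -0.30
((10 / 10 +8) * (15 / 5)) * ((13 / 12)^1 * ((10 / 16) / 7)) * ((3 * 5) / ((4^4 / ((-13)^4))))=250622775 / 57344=4370.51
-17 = -17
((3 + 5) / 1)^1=8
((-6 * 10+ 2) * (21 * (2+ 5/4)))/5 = -7917/10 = -791.70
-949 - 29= -978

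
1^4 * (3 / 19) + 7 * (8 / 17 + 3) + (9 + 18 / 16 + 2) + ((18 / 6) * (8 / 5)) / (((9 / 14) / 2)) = 1996541 / 38760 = 51.51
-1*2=-2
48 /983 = 0.05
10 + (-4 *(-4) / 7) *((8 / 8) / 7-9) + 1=-453 / 49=-9.24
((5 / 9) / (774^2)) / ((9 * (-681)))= -5 / 33045631236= -0.00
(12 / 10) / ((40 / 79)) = 237 / 100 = 2.37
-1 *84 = -84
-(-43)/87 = 43/87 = 0.49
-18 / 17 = -1.06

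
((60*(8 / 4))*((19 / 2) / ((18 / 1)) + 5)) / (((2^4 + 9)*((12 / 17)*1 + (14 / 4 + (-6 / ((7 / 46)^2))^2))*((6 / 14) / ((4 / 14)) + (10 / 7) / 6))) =454864648 / 2000473562755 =0.00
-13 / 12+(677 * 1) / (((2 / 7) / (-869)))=-24709159 / 12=-2059096.58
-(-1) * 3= 3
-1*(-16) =16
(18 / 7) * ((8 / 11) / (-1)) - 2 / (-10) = -643 / 385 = -1.67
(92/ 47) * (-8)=-736/ 47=-15.66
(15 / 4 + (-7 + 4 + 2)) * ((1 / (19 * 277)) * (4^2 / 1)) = 44 / 5263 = 0.01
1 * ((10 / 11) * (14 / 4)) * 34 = 108.18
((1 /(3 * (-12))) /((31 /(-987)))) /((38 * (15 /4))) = 329 /53010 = 0.01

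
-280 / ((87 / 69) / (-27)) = 5995.86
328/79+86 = 90.15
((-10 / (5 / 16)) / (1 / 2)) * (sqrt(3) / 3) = -64 * sqrt(3) / 3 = -36.95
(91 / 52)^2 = 49 / 16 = 3.06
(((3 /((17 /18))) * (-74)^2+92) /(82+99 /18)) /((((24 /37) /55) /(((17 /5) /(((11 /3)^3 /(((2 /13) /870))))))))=8249187 /39914875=0.21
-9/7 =-1.29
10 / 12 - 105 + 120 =95 / 6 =15.83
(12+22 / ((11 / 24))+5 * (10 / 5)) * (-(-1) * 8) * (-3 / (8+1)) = -560 / 3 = -186.67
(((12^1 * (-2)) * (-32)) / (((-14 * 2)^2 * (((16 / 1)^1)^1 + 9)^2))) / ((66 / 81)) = 648 / 336875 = 0.00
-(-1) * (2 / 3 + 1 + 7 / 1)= 26 / 3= 8.67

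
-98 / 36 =-49 / 18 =-2.72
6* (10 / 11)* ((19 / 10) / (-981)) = -38 / 3597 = -0.01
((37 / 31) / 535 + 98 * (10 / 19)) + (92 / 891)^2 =12906411289003 / 250163811315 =51.59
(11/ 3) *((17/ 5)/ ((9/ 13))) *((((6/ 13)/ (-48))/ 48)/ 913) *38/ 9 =-323/ 19362240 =-0.00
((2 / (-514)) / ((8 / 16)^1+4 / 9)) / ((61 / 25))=-450 / 266509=-0.00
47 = 47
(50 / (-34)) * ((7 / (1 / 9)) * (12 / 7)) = -2700 / 17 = -158.82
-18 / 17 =-1.06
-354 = -354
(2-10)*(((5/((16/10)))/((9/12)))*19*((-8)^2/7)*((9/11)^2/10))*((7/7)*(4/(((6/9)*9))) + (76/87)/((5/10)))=-3283200/3509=-935.65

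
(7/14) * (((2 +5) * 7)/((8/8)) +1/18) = 883/36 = 24.53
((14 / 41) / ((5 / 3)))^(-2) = 42025 / 1764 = 23.82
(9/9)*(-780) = -780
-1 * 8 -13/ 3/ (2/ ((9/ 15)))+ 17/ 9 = -667/ 90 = -7.41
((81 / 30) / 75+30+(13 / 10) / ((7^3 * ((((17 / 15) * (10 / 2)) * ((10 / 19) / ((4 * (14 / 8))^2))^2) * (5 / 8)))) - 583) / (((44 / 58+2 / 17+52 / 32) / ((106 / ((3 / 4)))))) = -568241392736 / 18496875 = -30720.94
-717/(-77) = 717/77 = 9.31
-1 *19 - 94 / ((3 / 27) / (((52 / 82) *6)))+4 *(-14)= -135051 / 41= -3293.93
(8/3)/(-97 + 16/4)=-8/279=-0.03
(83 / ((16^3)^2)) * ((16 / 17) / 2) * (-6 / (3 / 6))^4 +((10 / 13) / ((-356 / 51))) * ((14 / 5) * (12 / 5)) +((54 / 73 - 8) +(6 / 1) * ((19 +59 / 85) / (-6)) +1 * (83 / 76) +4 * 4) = -11793922994279 / 1117425786880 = -10.55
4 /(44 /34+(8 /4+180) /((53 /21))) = 901 /16535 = 0.05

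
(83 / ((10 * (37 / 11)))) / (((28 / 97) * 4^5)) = 88561 / 10608640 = 0.01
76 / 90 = 38 / 45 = 0.84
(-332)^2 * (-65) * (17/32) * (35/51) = -15672475/6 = -2612079.17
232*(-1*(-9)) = 2088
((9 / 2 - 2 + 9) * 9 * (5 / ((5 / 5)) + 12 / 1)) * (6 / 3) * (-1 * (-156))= 548964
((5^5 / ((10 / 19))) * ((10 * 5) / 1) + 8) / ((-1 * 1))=-296883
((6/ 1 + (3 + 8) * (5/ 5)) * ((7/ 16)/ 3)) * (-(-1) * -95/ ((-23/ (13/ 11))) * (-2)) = -146965/ 6072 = -24.20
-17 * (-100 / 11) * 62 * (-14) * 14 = -20658400 / 11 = -1878036.36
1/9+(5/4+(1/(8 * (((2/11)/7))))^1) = 889/144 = 6.17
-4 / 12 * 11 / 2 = -11 / 6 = -1.83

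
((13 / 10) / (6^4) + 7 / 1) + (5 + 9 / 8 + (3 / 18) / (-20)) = 34001 / 2592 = 13.12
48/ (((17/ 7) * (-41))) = -336/ 697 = -0.48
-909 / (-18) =101 / 2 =50.50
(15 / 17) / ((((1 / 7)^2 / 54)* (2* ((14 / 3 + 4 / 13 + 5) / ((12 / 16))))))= 2321865 / 26452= 87.78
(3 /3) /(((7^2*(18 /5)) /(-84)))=-10 /21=-0.48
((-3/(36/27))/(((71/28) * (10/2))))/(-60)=21/7100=0.00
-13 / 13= -1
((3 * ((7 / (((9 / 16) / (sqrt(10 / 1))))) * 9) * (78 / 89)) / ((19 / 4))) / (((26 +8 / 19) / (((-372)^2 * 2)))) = 14507071488 * sqrt(10) / 22339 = 2053600.79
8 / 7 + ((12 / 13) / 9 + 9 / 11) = 2.06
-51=-51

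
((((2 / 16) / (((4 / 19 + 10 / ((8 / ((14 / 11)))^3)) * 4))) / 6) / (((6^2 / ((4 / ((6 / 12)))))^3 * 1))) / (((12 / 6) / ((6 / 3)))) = 101156 / 443858211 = 0.00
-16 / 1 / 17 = -16 / 17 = -0.94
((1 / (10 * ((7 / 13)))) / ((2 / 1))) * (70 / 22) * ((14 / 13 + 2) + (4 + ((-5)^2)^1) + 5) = 241 / 22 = 10.95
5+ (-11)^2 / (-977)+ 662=651538 / 977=666.88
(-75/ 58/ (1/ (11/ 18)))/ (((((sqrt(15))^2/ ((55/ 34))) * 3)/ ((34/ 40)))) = -605/ 25056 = -0.02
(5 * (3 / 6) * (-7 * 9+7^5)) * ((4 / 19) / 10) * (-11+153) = 2377648 / 19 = 125139.37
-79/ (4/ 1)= -79/ 4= -19.75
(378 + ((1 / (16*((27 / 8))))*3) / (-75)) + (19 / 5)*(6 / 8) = 1028293 / 2700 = 380.85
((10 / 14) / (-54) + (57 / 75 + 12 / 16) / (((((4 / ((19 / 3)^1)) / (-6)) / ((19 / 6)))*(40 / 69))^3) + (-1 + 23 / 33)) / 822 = -179695499914254983 / 699981004800000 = -256.71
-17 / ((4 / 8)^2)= -68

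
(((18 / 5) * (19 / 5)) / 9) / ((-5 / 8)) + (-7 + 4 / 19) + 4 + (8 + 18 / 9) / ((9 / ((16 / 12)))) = -239827 / 64125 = -3.74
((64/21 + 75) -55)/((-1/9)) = -1452/7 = -207.43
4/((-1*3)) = -1.33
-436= -436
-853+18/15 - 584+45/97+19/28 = -1434.66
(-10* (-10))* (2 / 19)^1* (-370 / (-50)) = 1480 / 19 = 77.89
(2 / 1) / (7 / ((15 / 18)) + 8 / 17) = 85 / 377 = 0.23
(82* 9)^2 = 544644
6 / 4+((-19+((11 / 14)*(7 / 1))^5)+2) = 160555 / 32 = 5017.34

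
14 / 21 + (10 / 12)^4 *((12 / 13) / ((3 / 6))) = 1093 / 702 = 1.56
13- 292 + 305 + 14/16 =215/8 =26.88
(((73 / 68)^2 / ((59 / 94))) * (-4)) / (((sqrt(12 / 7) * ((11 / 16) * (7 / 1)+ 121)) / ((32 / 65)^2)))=-1025896448 * sqrt(21) / 435052428525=-0.01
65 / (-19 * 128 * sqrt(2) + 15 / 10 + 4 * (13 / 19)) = -228267520 * sqrt(2) / 17081408191- 397670 / 17081408191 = -0.02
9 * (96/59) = 14.64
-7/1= -7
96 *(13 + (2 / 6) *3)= 1344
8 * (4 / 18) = 1.78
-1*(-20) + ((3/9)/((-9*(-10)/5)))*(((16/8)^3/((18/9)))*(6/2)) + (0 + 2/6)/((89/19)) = 16255/801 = 20.29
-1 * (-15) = 15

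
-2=-2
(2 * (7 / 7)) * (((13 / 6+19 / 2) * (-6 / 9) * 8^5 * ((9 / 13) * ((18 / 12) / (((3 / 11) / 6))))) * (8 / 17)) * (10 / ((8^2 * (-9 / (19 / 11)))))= 108953600 / 663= 164334.24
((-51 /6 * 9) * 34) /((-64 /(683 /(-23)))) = -1776483 /1472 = -1206.85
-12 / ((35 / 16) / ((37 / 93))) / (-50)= 0.04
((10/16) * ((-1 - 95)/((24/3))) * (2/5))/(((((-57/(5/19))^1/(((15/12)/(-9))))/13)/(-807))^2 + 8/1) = -22929391875/61313941016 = -0.37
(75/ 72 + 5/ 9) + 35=2635/ 72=36.60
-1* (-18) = 18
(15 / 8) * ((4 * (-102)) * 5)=-3825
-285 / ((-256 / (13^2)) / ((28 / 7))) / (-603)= -16055 / 12864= -1.25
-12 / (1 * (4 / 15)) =-45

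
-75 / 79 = -0.95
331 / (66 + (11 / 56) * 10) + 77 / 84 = 132149 / 22836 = 5.79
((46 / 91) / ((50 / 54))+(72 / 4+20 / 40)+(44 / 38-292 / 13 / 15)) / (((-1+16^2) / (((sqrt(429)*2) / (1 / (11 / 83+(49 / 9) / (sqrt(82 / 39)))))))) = 53366533*sqrt(429) / 2744571375+33960521*sqrt(902) / 89390250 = 11.81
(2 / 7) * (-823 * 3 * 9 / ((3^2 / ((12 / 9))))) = -6584 / 7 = -940.57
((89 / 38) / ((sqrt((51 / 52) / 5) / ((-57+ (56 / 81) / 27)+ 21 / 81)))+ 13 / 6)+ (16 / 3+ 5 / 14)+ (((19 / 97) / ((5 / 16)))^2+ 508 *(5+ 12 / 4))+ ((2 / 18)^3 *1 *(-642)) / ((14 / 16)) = 1628976710941 / 400117725-11039204 *sqrt(3315) / 2119203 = 3771.32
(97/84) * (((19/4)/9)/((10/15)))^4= 12641137/27869184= 0.45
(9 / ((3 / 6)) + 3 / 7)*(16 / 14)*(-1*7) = -1032 / 7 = -147.43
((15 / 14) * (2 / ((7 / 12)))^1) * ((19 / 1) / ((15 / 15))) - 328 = -12652 / 49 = -258.20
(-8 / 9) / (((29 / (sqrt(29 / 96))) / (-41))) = 41 * sqrt(174) / 783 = 0.69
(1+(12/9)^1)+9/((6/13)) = 131/6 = 21.83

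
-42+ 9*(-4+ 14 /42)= -75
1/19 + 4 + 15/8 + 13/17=17293/2584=6.69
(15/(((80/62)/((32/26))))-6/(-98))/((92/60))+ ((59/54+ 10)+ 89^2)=6282920713/791154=7941.46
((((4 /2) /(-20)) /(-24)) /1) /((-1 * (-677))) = 1 /162480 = 0.00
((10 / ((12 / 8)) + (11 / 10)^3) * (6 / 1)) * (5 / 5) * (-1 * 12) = -71979 / 125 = -575.83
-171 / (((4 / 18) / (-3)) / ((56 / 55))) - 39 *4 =120696 / 55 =2194.47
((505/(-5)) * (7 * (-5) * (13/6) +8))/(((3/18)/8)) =328856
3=3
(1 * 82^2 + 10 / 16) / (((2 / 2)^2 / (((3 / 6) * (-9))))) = -484173 / 16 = -30260.81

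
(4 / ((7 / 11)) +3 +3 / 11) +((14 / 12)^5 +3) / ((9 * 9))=9.62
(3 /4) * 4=3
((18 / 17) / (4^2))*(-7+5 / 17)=-513 / 1156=-0.44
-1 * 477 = -477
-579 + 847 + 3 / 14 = 3755 / 14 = 268.21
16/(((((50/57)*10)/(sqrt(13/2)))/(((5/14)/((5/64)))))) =21.26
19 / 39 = 0.49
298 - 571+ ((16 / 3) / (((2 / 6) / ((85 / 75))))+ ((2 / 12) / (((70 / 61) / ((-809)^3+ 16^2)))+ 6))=-32298071777 / 420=-76900170.90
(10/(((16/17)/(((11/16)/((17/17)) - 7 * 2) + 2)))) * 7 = -107695/128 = -841.37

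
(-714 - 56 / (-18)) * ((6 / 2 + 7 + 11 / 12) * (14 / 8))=-2933483 / 216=-13580.94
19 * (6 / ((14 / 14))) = 114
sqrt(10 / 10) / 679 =1 / 679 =0.00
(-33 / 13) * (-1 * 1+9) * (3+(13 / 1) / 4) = -1650 / 13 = -126.92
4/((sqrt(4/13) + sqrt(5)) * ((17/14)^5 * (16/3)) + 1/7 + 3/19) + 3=3 * (40701752 + 53954566 * sqrt(13) + 350704679 * sqrt(5))/(7491120 + 53954566 * sqrt(13) + 350704679 * sqrt(5))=3.10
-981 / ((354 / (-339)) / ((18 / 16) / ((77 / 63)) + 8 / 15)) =70908969 / 51920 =1365.74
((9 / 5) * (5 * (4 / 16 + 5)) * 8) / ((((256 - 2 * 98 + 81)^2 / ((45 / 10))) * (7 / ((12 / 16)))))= 81 / 8836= 0.01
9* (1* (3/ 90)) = 3/ 10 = 0.30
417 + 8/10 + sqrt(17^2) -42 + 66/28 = 27661/70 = 395.16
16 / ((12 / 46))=184 / 3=61.33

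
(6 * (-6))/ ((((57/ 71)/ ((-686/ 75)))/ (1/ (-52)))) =-48706/ 6175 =-7.89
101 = 101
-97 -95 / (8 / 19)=-2581 / 8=-322.62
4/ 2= 2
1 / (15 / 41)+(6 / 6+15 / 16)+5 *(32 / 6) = 2507 / 80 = 31.34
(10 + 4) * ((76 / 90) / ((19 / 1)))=28 / 45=0.62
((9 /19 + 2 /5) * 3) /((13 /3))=747 /1235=0.60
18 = 18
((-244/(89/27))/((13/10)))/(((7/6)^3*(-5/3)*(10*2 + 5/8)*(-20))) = -5692032/109134025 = -0.05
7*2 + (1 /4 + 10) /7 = 15.46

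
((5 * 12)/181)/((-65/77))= -924/2353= -0.39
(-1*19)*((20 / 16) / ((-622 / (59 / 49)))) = 5605 / 121912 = 0.05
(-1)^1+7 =6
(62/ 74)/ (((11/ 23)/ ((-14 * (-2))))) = 19964/ 407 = 49.05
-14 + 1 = -13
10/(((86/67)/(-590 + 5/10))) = -394965/86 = -4592.62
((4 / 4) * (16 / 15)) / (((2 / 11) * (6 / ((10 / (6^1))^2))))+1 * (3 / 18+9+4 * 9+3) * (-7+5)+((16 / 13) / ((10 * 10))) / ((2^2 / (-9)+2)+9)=-234122209 / 2500875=-93.62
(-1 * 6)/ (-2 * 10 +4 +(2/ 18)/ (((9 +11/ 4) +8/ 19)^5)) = 18284051162109375/ 48757468497862312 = 0.38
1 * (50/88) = 25/44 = 0.57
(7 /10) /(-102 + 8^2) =-0.02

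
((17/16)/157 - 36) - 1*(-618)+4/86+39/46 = 1448140853/2484368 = 582.90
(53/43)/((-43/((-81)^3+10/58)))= 816824552/53621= 15233.30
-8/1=-8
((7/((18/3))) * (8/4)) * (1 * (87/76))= 2.67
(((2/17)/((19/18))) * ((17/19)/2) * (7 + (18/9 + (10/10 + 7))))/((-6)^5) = -17/155952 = -0.00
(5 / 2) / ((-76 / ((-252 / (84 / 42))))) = 315 / 76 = 4.14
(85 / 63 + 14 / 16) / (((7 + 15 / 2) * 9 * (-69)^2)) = 0.00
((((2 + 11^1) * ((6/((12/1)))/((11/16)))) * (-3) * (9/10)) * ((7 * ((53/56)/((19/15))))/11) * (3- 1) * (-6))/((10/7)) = 1171989/11495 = 101.96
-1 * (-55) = 55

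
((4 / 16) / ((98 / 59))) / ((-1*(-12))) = 59 / 4704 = 0.01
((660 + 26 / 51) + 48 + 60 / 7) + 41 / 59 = 15118519 / 21063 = 717.78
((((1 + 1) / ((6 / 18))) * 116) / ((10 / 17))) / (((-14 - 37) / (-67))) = 7772 / 5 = 1554.40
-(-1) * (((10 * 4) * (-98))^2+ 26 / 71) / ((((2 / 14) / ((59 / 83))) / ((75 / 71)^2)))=2534562888401250 / 29706613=85319820.49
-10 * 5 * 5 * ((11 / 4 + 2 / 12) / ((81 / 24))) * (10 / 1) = -175000 / 81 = -2160.49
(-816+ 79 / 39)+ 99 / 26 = -4861 / 6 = -810.17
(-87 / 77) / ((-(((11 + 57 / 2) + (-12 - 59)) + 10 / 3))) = -522 / 13013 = -0.04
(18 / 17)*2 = 36 / 17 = 2.12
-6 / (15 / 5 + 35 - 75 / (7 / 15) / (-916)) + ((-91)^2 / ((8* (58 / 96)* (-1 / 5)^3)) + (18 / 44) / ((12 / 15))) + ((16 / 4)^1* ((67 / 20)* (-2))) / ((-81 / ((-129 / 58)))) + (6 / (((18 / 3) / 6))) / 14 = -214163.75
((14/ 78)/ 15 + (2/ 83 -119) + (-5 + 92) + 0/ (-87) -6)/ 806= -1843339/ 39135330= -0.05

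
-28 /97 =-0.29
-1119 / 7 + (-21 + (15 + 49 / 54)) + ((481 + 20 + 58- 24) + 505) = 330769 / 378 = 875.05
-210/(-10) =21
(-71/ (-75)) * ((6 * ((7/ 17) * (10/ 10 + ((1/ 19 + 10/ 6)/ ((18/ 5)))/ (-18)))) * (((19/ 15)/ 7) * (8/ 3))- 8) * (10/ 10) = -30090368/ 4647375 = -6.47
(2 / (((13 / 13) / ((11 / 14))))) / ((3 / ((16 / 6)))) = 88 / 63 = 1.40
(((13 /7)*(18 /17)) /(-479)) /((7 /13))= -3042 /399007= -0.01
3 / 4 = 0.75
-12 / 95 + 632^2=37945268 / 95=399423.87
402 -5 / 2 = 799 / 2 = 399.50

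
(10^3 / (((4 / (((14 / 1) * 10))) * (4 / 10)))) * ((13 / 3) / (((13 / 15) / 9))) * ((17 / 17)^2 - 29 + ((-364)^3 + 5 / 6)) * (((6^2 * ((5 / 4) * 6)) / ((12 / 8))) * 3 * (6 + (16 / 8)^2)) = -1025459994431250000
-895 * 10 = -8950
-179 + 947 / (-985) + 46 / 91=-16085532 / 89635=-179.46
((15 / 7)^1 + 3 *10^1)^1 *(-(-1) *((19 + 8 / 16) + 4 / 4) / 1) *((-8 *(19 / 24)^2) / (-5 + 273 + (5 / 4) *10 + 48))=-370025 / 36792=-10.06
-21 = -21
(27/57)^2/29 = 81/10469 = 0.01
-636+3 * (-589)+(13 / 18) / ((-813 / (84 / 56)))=-23443681 / 9756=-2403.00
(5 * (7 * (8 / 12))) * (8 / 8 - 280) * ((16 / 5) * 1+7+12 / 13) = -72411.23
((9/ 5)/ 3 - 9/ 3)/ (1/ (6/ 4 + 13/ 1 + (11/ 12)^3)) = -26387/ 720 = -36.65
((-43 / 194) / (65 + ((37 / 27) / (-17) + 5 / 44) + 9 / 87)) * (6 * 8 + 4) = -654794712 / 3700490927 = -0.18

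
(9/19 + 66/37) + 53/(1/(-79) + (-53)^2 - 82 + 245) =375550430/165055261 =2.28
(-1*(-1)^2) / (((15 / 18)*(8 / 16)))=-12 / 5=-2.40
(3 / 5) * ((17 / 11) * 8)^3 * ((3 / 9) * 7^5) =42277268992 / 6655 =6352707.59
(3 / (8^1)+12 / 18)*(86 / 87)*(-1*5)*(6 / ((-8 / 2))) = 7.72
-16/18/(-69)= 8/621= 0.01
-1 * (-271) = 271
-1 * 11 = -11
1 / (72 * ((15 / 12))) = 1 / 90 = 0.01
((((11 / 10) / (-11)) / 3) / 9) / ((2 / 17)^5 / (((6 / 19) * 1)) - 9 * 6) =1419857 / 20701487700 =0.00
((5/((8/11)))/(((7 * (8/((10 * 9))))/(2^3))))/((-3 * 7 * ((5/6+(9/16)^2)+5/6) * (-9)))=17600/74627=0.24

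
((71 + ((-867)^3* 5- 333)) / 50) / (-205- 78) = 3258572077 / 14150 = 230287.78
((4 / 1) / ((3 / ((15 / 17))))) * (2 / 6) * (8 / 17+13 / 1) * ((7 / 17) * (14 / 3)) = 448840 / 44217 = 10.15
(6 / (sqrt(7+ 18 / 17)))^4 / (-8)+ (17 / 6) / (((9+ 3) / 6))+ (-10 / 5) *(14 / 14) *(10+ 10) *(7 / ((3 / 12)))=-252498103 / 225228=-1121.08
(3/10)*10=3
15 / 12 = 5 / 4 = 1.25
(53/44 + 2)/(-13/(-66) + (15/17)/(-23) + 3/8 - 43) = -330786/4383551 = -0.08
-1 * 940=-940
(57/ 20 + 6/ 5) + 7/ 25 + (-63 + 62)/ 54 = 11641/ 2700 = 4.31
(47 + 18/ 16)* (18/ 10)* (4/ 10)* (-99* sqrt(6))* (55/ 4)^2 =-41507235* sqrt(6)/ 64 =-1588617.91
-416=-416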